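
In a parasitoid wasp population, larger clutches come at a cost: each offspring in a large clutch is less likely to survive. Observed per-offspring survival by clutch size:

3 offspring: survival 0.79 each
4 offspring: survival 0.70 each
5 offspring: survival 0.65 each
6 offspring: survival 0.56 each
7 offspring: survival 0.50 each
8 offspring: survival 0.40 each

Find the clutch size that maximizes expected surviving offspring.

Expected surviving offspring = c × s(c):
  c=3: 3 × 0.79 = 2.370
  c=4: 4 × 0.70 = 2.800
  c=5: 5 × 0.65 = 3.250
  c=6: 6 × 0.56 = 3.360
  c=7: 7 × 0.50 = 3.500
  c=8: 8 × 0.40 = 3.200
Maximum at c = 7 (3.500 surviving offspring).

7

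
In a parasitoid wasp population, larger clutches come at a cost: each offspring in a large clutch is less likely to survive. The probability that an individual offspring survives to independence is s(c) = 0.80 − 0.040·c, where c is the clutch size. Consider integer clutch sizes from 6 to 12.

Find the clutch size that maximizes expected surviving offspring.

10

Expected surviving offspring = c × s(c):
  c=6: 6 × 0.560 = 3.360
  c=7: 7 × 0.520 = 3.640
  c=8: 8 × 0.480 = 3.840
  c=9: 9 × 0.440 = 3.960
  c=10: 10 × 0.400 = 4.000
  c=11: 11 × 0.360 = 3.960
  c=12: 12 × 0.320 = 3.840
Maximum at c = 10 (4.000 surviving offspring).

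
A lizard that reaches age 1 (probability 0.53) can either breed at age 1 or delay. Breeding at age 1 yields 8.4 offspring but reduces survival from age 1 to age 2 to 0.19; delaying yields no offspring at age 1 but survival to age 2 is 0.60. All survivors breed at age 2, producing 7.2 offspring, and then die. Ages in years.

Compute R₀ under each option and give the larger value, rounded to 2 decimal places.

breed at age 1: R₀ = 0.53 × (8.4 + 0.19 × 7.2) = 0.53 × 9.7680 = 5.1770
delay to age 2: R₀ = 0.53 × (0.60 × 7.2) = 0.53 × 4.3200 = 2.2896
Higher: breed at age 1 (5.1770).

5.18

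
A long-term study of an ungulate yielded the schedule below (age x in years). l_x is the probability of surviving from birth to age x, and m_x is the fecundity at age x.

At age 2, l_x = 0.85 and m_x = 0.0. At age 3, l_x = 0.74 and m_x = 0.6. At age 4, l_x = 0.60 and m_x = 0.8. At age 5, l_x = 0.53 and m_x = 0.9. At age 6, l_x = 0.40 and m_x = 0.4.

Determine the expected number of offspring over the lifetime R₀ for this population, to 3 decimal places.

R₀ = Σ l_x m_x:
  age 2: 0.85 × 0.0 = 0.0000
  age 3: 0.74 × 0.6 = 0.4440
  age 4: 0.60 × 0.8 = 0.4800
  age 5: 0.53 × 0.9 = 0.4770
  age 6: 0.40 × 0.4 = 0.1600
R₀ = 0.0000 + 0.4440 + 0.4800 + 0.4770 + 0.1600 = 1.5610

1.561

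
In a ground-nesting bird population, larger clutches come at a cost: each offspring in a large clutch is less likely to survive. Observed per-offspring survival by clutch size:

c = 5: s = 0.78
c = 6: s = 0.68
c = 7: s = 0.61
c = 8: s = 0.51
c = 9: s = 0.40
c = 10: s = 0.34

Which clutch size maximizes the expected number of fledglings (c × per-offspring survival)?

7

Expected fledglings = c × s(c):
  c=5: 5 × 0.78 = 3.900
  c=6: 6 × 0.68 = 4.080
  c=7: 7 × 0.61 = 4.270
  c=8: 8 × 0.51 = 4.080
  c=9: 9 × 0.40 = 3.600
  c=10: 10 × 0.34 = 3.400
Maximum at c = 7 (4.270 fledglings).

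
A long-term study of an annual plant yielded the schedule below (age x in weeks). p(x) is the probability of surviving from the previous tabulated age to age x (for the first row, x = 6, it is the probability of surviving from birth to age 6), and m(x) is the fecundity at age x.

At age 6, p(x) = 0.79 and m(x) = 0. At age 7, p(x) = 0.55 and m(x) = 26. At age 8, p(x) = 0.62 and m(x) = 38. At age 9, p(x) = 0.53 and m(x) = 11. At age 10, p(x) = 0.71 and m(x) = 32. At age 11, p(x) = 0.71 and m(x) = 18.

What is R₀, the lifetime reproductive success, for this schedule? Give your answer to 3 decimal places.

Survivorship from birth: l_x = p_6·p_7·…·p_x.
  l_6 = 0.79000
  l_7 = 0.43450
  l_8 = 0.26939
  l_9 = 0.14278
  l_10 = 0.10137
  l_11 = 0.07197
R₀ = Σ l_x m(x):
  age 6: 0.79000 × 0 = 0.0000
  age 7: 0.43450 × 26 = 11.2970
  age 8: 0.26939 × 38 = 10.2368
  age 9: 0.14278 × 11 = 1.5706
  age 10: 0.10137 × 32 = 3.2438
  age 11: 0.07197 × 18 = 1.2955
R₀ = 0.0000 + 11.2970 + 10.2368 + 1.5706 + 3.2438 + 1.2955 = 27.6437

27.644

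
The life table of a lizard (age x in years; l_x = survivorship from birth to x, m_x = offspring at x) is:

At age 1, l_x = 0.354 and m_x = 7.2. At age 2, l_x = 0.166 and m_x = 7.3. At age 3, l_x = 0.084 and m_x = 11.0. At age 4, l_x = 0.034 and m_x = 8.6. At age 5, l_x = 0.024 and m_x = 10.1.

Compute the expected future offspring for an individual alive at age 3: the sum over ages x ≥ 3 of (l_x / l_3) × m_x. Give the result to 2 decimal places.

17.37

l_3 = 0.084. Conditional survival from age 3 to x is l_x / l_3.
  x=3: (0.084/0.084) × 11.0 = 11.0000
  x=4: (0.034/0.084) × 8.6 = 3.4810
  x=5: (0.024/0.084) × 10.1 = 2.8857
Sum = 11.0000 + 3.4810 + 2.8857 = 17.3667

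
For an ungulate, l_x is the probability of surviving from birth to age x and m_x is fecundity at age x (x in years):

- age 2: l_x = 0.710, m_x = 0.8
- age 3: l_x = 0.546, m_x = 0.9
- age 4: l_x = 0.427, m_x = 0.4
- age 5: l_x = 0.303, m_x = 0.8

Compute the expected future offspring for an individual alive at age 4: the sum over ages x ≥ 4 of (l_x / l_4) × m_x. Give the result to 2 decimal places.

l_4 = 0.427. Conditional survival from age 4 to x is l_x / l_4.
  x=4: (0.427/0.427) × 0.4 = 0.4000
  x=5: (0.303/0.427) × 0.8 = 0.5677
Sum = 0.4000 + 0.5677 = 0.9677

0.97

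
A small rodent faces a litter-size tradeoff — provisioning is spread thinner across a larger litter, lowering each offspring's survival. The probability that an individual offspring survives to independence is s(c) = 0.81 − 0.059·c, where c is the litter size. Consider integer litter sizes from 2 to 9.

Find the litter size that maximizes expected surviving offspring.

7

Expected surviving offspring = c × s(c):
  c=2: 2 × 0.692 = 1.384
  c=3: 3 × 0.633 = 1.899
  c=4: 4 × 0.574 = 2.296
  c=5: 5 × 0.515 = 2.575
  c=6: 6 × 0.456 = 2.736
  c=7: 7 × 0.397 = 2.779
  c=8: 8 × 0.338 = 2.704
  c=9: 9 × 0.279 = 2.511
Maximum at c = 7 (2.779 surviving offspring).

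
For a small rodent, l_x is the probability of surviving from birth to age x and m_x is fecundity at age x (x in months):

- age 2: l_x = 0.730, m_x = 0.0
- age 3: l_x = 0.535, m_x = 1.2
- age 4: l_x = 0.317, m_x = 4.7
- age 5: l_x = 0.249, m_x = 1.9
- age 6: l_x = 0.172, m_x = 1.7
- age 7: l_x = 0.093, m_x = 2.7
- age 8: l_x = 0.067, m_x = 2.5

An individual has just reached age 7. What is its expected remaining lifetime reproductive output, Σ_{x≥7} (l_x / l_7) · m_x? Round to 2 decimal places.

l_7 = 0.093. Conditional survival from age 7 to x is l_x / l_7.
  x=7: (0.093/0.093) × 2.7 = 2.7000
  x=8: (0.067/0.093) × 2.5 = 1.8011
Sum = 2.7000 + 1.8011 = 4.5011

4.50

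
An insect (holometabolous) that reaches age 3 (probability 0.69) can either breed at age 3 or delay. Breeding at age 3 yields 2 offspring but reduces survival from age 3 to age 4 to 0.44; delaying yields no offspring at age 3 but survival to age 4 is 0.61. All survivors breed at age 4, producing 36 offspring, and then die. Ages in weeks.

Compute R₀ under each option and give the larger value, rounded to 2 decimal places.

breed at age 3: R₀ = 0.69 × (2 + 0.44 × 36) = 0.69 × 17.8400 = 12.3096
delay to age 4: R₀ = 0.69 × (0.61 × 36) = 0.69 × 21.9600 = 15.1524
Higher: delay to age 4 (15.1524).

15.15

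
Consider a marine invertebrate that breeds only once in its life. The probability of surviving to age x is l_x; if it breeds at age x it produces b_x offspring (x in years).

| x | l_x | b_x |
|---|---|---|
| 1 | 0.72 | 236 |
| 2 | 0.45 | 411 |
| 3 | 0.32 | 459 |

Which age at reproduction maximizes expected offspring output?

2

Expected offspring if breeding at age x = l_x × b_x:
  age 1: 0.72 × 236 = 169.920
  age 2: 0.45 × 411 = 184.950
  age 3: 0.32 × 459 = 146.880
Maximum at age 2 (184.950).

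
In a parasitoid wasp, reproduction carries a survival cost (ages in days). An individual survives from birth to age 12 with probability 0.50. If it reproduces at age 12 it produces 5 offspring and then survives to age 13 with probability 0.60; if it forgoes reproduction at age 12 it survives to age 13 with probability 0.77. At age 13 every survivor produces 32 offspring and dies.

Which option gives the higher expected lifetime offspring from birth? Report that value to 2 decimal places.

breed at age 12: R₀ = 0.50 × (5 + 0.60 × 32) = 0.50 × 24.2000 = 12.1000
delay to age 13: R₀ = 0.50 × (0.77 × 32) = 0.50 × 24.6400 = 12.3200
Higher: delay to age 13 (12.3200).

12.32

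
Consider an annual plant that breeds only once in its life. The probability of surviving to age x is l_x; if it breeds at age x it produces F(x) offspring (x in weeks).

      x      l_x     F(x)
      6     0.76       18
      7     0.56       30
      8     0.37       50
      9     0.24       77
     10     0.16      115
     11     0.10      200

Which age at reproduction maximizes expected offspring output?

11

Expected offspring if breeding at age x = l_x × F(x):
  age 6: 0.76 × 18 = 13.680
  age 7: 0.56 × 30 = 16.800
  age 8: 0.37 × 50 = 18.500
  age 9: 0.24 × 77 = 18.480
  age 10: 0.16 × 115 = 18.400
  age 11: 0.10 × 200 = 20.000
Maximum at age 11 (20.000).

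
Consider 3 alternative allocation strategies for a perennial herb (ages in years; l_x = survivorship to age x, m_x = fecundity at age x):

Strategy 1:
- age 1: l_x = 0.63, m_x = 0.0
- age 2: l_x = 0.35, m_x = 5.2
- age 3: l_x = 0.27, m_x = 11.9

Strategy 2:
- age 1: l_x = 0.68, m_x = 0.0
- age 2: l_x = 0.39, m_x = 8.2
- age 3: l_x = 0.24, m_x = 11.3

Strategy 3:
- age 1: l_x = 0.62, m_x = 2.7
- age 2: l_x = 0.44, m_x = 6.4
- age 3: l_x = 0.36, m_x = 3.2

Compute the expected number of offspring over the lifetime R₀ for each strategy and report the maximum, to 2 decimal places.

Strategy 1: R₀ = 0.63×0.0 + 0.35×5.2 + 0.27×11.9 = 5.0330
Strategy 2: R₀ = 0.68×0.0 + 0.39×8.2 + 0.24×11.3 = 5.9100
Strategy 3: R₀ = 0.62×2.7 + 0.44×6.4 + 0.36×3.2 = 5.6420
Highest R₀: strategy 2 with 5.9100.

5.91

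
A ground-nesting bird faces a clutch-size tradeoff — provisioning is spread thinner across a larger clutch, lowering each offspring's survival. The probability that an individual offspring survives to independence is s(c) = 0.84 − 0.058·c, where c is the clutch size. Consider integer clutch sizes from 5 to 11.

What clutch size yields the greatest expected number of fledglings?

7

Expected fledglings = c × s(c):
  c=5: 5 × 0.550 = 2.750
  c=6: 6 × 0.492 = 2.952
  c=7: 7 × 0.434 = 3.038
  c=8: 8 × 0.376 = 3.008
  c=9: 9 × 0.318 = 2.862
  c=10: 10 × 0.260 = 2.600
  c=11: 11 × 0.202 = 2.222
Maximum at c = 7 (3.038 fledglings).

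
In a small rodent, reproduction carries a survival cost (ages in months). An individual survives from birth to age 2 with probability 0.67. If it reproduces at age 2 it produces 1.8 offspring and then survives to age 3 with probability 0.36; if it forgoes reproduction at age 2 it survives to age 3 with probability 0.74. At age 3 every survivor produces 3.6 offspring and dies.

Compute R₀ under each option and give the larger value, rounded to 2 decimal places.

2.07

breed at age 2: R₀ = 0.67 × (1.8 + 0.36 × 3.6) = 0.67 × 3.0960 = 2.0743
delay to age 3: R₀ = 0.67 × (0.74 × 3.6) = 0.67 × 2.6640 = 1.7849
Higher: breed at age 2 (2.0743).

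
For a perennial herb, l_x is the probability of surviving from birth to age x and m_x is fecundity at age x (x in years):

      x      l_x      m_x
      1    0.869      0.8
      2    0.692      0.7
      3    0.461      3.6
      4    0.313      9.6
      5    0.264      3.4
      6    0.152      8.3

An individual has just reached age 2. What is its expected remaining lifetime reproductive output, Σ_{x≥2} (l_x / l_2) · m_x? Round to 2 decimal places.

l_2 = 0.692. Conditional survival from age 2 to x is l_x / l_2.
  x=2: (0.692/0.692) × 0.7 = 0.7000
  x=3: (0.461/0.692) × 3.6 = 2.3983
  x=4: (0.313/0.692) × 9.6 = 4.3422
  x=5: (0.264/0.692) × 3.4 = 1.2971
  x=6: (0.152/0.692) × 8.3 = 1.8231
Sum = 0.7000 + 2.3983 + 4.3422 + 1.2971 + 1.8231 = 10.5607

10.56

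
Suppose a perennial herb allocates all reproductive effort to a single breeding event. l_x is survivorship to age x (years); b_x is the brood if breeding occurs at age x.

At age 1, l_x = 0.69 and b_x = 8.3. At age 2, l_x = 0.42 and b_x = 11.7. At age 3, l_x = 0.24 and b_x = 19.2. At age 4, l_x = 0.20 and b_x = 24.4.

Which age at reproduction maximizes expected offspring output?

1

Expected offspring if breeding at age x = l_x × b_x:
  age 1: 0.69 × 8.3 = 5.727
  age 2: 0.42 × 11.7 = 4.914
  age 3: 0.24 × 19.2 = 4.608
  age 4: 0.20 × 24.4 = 4.880
Maximum at age 1 (5.727).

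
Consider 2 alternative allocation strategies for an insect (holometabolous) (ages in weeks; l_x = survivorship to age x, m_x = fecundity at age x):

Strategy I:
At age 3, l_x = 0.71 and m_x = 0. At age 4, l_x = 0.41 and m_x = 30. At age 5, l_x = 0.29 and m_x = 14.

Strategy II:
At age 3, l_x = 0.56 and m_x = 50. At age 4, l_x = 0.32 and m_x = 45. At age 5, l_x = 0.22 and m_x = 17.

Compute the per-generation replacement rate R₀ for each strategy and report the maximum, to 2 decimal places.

Strategy I: R₀ = 0.71×0 + 0.41×30 + 0.29×14 = 16.3600
Strategy II: R₀ = 0.56×50 + 0.32×45 + 0.22×17 = 46.1400
Highest R₀: strategy II with 46.1400.

46.14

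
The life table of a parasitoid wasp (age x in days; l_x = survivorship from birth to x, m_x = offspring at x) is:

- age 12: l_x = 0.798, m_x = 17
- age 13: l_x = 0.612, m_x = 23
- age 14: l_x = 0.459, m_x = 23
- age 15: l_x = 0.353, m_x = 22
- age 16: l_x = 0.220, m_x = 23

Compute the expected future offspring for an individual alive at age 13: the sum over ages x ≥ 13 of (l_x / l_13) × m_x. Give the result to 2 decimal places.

l_13 = 0.612. Conditional survival from age 13 to x is l_x / l_13.
  x=13: (0.612/0.612) × 23 = 23.0000
  x=14: (0.459/0.612) × 23 = 17.2500
  x=15: (0.353/0.612) × 22 = 12.6895
  x=16: (0.220/0.612) × 23 = 8.2680
Sum = 23.0000 + 17.2500 + 12.6895 + 8.2680 = 61.2075

61.21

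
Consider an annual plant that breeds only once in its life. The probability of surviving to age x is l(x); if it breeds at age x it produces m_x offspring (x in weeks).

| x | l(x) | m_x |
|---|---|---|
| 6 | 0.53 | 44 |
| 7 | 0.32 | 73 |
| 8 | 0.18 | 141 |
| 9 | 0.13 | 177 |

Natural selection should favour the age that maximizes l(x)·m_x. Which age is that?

8

Expected offspring if breeding at age x = l(x) × m_x:
  age 6: 0.53 × 44 = 23.320
  age 7: 0.32 × 73 = 23.360
  age 8: 0.18 × 141 = 25.380
  age 9: 0.13 × 177 = 23.010
Maximum at age 8 (25.380).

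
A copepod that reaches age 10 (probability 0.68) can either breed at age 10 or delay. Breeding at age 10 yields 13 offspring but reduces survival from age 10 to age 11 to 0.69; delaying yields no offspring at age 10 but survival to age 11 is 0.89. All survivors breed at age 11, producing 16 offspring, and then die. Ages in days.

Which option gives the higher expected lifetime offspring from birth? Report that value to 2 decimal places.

breed at age 10: R₀ = 0.68 × (13 + 0.69 × 16) = 0.68 × 24.0400 = 16.3472
delay to age 11: R₀ = 0.68 × (0.89 × 16) = 0.68 × 14.2400 = 9.6832
Higher: breed at age 10 (16.3472).

16.35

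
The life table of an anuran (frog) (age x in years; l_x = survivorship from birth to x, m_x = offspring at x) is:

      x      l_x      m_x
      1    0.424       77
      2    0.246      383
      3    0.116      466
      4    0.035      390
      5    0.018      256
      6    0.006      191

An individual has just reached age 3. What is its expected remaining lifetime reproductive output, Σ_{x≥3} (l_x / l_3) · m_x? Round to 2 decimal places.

l_3 = 0.116. Conditional survival from age 3 to x is l_x / l_3.
  x=3: (0.116/0.116) × 466 = 466.0000
  x=4: (0.035/0.116) × 390 = 117.6724
  x=5: (0.018/0.116) × 256 = 39.7241
  x=6: (0.006/0.116) × 191 = 9.8793
Sum = 466.0000 + 117.6724 + 39.7241 + 9.8793 = 633.2759

633.28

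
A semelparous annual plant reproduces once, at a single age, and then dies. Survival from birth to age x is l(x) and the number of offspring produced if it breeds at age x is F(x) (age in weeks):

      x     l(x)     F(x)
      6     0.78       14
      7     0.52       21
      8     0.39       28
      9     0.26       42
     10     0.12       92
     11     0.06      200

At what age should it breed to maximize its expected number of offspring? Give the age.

11

Expected offspring if breeding at age x = l(x) × F(x):
  age 6: 0.78 × 14 = 10.920
  age 7: 0.52 × 21 = 10.920
  age 8: 0.39 × 28 = 10.920
  age 9: 0.26 × 42 = 10.920
  age 10: 0.12 × 92 = 11.040
  age 11: 0.06 × 200 = 12.000
Maximum at age 11 (12.000).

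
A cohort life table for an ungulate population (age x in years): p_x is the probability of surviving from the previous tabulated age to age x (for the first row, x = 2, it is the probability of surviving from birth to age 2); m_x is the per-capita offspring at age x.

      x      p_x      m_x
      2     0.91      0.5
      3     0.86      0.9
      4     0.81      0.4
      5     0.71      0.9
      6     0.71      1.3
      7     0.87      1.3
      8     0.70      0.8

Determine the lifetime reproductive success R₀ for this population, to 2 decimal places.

Survivorship from birth: l_x = p_2·p_3·…·p_x.
  l_2 = 0.91000
  l_3 = 0.78260
  l_4 = 0.63391
  l_5 = 0.45007
  l_6 = 0.31955
  l_7 = 0.27801
  l_8 = 0.19461
R₀ = Σ l_x m_x:
  age 2: 0.91000 × 0.5 = 0.4550
  age 3: 0.78260 × 0.9 = 0.7043
  age 4: 0.63391 × 0.4 = 0.2536
  age 5: 0.45007 × 0.9 = 0.4051
  age 6: 0.31955 × 1.3 = 0.4154
  age 7: 0.27801 × 1.3 = 0.3614
  age 8: 0.19461 × 0.8 = 0.1557
R₀ = 0.4550 + 0.7043 + 0.2536 + 0.4051 + 0.4154 + 0.3614 + 0.1557 = 2.7505

2.75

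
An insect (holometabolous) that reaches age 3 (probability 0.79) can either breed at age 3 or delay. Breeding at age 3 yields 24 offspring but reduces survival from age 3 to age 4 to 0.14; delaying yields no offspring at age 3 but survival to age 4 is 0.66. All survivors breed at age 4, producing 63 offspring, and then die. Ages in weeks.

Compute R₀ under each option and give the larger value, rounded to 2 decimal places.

breed at age 3: R₀ = 0.79 × (24 + 0.14 × 63) = 0.79 × 32.8200 = 25.9278
delay to age 4: R₀ = 0.79 × (0.66 × 63) = 0.79 × 41.5800 = 32.8482
Higher: delay to age 4 (32.8482).

32.85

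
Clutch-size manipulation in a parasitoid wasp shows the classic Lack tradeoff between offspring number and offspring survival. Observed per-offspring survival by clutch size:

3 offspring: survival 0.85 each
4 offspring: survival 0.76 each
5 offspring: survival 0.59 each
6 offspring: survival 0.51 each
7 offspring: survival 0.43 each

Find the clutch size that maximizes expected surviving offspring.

Expected surviving offspring = c × s(c):
  c=3: 3 × 0.85 = 2.550
  c=4: 4 × 0.76 = 3.040
  c=5: 5 × 0.59 = 2.950
  c=6: 6 × 0.51 = 3.060
  c=7: 7 × 0.43 = 3.010
Maximum at c = 6 (3.060 surviving offspring).

6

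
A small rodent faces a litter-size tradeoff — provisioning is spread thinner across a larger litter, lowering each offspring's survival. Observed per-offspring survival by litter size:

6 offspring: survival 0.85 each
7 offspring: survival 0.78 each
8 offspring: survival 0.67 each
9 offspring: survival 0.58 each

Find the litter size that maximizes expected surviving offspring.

7

Expected surviving offspring = c × s(c):
  c=6: 6 × 0.85 = 5.100
  c=7: 7 × 0.78 = 5.460
  c=8: 8 × 0.67 = 5.360
  c=9: 9 × 0.58 = 5.220
Maximum at c = 7 (5.460 surviving offspring).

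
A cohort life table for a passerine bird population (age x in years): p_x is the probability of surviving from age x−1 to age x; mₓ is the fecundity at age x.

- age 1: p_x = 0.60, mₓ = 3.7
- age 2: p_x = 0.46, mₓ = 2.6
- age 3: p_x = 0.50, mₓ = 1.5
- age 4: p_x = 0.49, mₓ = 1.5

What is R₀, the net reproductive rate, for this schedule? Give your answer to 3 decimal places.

3.246

Survivorship from birth: l_x = p_1·p_2·…·p_x.
  l_1 = 0.60000
  l_2 = 0.27600
  l_3 = 0.13800
  l_4 = 0.06762
R₀ = Σ l_x mₓ:
  age 1: 0.60000 × 3.7 = 2.2200
  age 2: 0.27600 × 2.6 = 0.7176
  age 3: 0.13800 × 1.5 = 0.2070
  age 4: 0.06762 × 1.5 = 0.1014
R₀ = 2.2200 + 0.7176 + 0.2070 + 0.1014 = 3.2460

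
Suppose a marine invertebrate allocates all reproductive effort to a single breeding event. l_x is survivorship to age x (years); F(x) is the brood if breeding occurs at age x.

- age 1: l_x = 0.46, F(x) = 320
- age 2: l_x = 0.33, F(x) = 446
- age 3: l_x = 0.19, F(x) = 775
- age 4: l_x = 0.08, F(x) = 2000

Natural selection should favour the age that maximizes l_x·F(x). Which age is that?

Expected offspring if breeding at age x = l_x × F(x):
  age 1: 0.46 × 320 = 147.200
  age 2: 0.33 × 446 = 147.180
  age 3: 0.19 × 775 = 147.250
  age 4: 0.08 × 2000 = 160.000
Maximum at age 4 (160.000).

4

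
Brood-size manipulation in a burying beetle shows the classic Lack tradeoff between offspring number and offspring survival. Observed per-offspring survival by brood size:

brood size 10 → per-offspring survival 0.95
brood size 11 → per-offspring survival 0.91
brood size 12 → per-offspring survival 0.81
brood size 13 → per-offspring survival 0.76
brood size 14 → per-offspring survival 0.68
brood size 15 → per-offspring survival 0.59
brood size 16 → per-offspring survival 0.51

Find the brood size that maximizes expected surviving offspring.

11

Expected surviving offspring = c × s(c):
  c=10: 10 × 0.95 = 9.500
  c=11: 11 × 0.91 = 10.010
  c=12: 12 × 0.81 = 9.720
  c=13: 13 × 0.76 = 9.880
  c=14: 14 × 0.68 = 9.520
  c=15: 15 × 0.59 = 8.850
  c=16: 16 × 0.51 = 8.160
Maximum at c = 11 (10.010 surviving offspring).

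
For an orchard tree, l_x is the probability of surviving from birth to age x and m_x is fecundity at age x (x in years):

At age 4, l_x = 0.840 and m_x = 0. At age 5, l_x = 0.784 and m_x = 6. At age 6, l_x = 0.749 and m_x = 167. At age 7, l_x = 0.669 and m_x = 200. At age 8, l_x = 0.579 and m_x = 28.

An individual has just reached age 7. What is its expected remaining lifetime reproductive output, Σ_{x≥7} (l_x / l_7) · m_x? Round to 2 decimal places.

l_7 = 0.669. Conditional survival from age 7 to x is l_x / l_7.
  x=7: (0.669/0.669) × 200 = 200.0000
  x=8: (0.579/0.669) × 28 = 24.2332
Sum = 200.0000 + 24.2332 = 224.2332

224.23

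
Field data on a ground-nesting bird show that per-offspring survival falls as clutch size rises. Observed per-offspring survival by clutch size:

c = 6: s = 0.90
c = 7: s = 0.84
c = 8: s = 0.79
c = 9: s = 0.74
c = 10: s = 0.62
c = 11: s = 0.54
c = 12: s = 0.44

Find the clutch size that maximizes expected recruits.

9

Expected recruits = c × s(c):
  c=6: 6 × 0.90 = 5.400
  c=7: 7 × 0.84 = 5.880
  c=8: 8 × 0.79 = 6.320
  c=9: 9 × 0.74 = 6.660
  c=10: 10 × 0.62 = 6.200
  c=11: 11 × 0.54 = 5.940
  c=12: 12 × 0.44 = 5.280
Maximum at c = 9 (6.660 recruits).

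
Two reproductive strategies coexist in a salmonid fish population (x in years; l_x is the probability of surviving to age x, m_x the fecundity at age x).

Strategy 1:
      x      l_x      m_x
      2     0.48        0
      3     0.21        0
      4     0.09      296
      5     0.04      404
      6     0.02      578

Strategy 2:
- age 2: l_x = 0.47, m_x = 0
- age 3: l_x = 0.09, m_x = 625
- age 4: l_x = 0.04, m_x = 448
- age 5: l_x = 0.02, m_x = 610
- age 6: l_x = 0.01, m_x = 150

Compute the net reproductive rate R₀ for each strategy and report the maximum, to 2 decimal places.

Strategy 1: R₀ = 0.48×0 + 0.21×0 + 0.09×296 + 0.04×404 + 0.02×578 = 54.3600
Strategy 2: R₀ = 0.47×0 + 0.09×625 + 0.04×448 + 0.02×610 + 0.01×150 = 87.8700
Highest R₀: strategy 2 with 87.8700.

87.87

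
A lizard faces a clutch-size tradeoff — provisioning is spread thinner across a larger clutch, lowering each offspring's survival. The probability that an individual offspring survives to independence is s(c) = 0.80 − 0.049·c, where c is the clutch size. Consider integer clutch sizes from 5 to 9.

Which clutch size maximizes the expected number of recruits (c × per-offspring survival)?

Expected recruits = c × s(c):
  c=5: 5 × 0.555 = 2.775
  c=6: 6 × 0.506 = 3.036
  c=7: 7 × 0.457 = 3.199
  c=8: 8 × 0.408 = 3.264
  c=9: 9 × 0.359 = 3.231
Maximum at c = 8 (3.264 recruits).

8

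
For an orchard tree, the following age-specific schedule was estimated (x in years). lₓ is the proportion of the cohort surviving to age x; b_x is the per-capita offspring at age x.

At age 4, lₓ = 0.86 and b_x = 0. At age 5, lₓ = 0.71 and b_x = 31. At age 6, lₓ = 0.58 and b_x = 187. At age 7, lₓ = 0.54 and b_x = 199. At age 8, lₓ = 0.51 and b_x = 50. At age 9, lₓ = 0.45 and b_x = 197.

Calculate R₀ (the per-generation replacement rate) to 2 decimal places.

R₀ = Σ lₓ b_x:
  age 4: 0.86 × 0 = 0.0000
  age 5: 0.71 × 31 = 22.0100
  age 6: 0.58 × 187 = 108.4600
  age 7: 0.54 × 199 = 107.4600
  age 8: 0.51 × 50 = 25.5000
  age 9: 0.45 × 197 = 88.6500
R₀ = 0.0000 + 22.0100 + 108.4600 + 107.4600 + 25.5000 + 88.6500 = 352.0800

352.08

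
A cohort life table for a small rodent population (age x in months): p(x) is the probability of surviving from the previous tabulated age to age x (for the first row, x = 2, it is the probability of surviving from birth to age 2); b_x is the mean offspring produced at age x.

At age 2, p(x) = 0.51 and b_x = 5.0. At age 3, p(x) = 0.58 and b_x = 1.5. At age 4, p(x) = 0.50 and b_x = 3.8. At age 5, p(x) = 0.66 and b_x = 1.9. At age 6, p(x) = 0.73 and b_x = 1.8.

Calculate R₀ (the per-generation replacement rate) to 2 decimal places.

Survivorship from birth: l_x = p_2·p_3·…·p_x.
  l_2 = 0.51000
  l_3 = 0.29580
  l_4 = 0.14790
  l_5 = 0.09761
  l_6 = 0.07126
R₀ = Σ l_x b_x:
  age 2: 0.51000 × 5.0 = 2.5500
  age 3: 0.29580 × 1.5 = 0.4437
  age 4: 0.14790 × 3.8 = 0.5620
  age 5: 0.09761 × 1.9 = 0.1855
  age 6: 0.07126 × 1.8 = 0.1283
R₀ = 2.5500 + 0.4437 + 0.5620 + 0.1855 + 0.1283 = 3.8694

3.87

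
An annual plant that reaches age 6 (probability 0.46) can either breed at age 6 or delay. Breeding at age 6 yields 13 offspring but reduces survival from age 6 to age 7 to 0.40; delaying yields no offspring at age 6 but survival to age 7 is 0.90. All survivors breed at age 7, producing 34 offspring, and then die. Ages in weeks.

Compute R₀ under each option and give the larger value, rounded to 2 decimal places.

breed at age 6: R₀ = 0.46 × (13 + 0.40 × 34) = 0.46 × 26.6000 = 12.2360
delay to age 7: R₀ = 0.46 × (0.90 × 34) = 0.46 × 30.6000 = 14.0760
Higher: delay to age 7 (14.0760).

14.08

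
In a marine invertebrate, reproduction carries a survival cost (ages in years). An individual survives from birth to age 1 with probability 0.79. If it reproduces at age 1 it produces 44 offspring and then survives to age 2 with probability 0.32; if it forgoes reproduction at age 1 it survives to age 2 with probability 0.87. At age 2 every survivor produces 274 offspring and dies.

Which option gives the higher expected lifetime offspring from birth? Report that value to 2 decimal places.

188.32

breed at age 1: R₀ = 0.79 × (44 + 0.32 × 274) = 0.79 × 131.6800 = 104.0272
delay to age 2: R₀ = 0.79 × (0.87 × 274) = 0.79 × 238.3800 = 188.3202
Higher: delay to age 2 (188.3202).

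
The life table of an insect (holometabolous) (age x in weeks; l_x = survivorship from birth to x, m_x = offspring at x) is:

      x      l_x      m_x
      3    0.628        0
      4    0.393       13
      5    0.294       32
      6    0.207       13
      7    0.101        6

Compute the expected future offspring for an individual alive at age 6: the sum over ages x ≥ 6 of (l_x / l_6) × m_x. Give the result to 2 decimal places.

l_6 = 0.207. Conditional survival from age 6 to x is l_x / l_6.
  x=6: (0.207/0.207) × 13 = 13.0000
  x=7: (0.101/0.207) × 6 = 2.9275
Sum = 13.0000 + 2.9275 = 15.9275

15.93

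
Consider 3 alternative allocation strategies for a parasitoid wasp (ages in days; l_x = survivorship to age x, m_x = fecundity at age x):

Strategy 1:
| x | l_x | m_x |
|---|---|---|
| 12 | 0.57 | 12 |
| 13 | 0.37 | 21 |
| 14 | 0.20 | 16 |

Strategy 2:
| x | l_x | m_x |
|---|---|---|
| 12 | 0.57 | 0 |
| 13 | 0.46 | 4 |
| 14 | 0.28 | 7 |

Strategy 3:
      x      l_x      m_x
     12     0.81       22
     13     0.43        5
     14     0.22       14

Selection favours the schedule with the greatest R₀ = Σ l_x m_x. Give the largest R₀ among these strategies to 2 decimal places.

Strategy 1: R₀ = 0.57×12 + 0.37×21 + 0.20×16 = 17.8100
Strategy 2: R₀ = 0.57×0 + 0.46×4 + 0.28×7 = 3.8000
Strategy 3: R₀ = 0.81×22 + 0.43×5 + 0.22×14 = 23.0500
Highest R₀: strategy 3 with 23.0500.

23.05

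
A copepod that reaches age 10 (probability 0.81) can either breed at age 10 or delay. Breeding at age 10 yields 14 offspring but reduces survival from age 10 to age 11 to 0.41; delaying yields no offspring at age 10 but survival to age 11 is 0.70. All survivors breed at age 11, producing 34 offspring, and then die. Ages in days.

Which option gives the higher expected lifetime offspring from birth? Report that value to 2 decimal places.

breed at age 10: R₀ = 0.81 × (14 + 0.41 × 34) = 0.81 × 27.9400 = 22.6314
delay to age 11: R₀ = 0.81 × (0.70 × 34) = 0.81 × 23.8000 = 19.2780
Higher: breed at age 10 (22.6314).

22.63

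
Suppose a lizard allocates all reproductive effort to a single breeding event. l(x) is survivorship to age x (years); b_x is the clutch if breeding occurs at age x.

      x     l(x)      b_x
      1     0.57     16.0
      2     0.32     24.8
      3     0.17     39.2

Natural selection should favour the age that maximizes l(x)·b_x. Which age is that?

1

Expected offspring if breeding at age x = l(x) × b_x:
  age 1: 0.57 × 16.0 = 9.120
  age 2: 0.32 × 24.8 = 7.936
  age 3: 0.17 × 39.2 = 6.664
Maximum at age 1 (9.120).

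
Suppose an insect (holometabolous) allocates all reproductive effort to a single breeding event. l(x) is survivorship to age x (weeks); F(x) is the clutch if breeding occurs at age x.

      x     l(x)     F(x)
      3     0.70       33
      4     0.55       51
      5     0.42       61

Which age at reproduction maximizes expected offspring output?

4

Expected offspring if breeding at age x = l(x) × F(x):
  age 3: 0.70 × 33 = 23.100
  age 4: 0.55 × 51 = 28.050
  age 5: 0.42 × 61 = 25.620
Maximum at age 4 (28.050).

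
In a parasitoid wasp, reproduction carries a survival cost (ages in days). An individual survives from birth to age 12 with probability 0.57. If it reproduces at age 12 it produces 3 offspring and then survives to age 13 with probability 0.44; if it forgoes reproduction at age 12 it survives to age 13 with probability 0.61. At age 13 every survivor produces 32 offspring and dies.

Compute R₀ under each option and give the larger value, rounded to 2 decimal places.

11.13

breed at age 12: R₀ = 0.57 × (3 + 0.44 × 32) = 0.57 × 17.0800 = 9.7356
delay to age 13: R₀ = 0.57 × (0.61 × 32) = 0.57 × 19.5200 = 11.1264
Higher: delay to age 13 (11.1264).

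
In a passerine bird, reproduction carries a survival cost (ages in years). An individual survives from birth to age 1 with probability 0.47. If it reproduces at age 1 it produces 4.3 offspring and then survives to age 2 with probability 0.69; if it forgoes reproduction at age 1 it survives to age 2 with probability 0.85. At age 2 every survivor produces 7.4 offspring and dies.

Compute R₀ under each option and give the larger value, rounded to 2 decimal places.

4.42

breed at age 1: R₀ = 0.47 × (4.3 + 0.69 × 7.4) = 0.47 × 9.4060 = 4.4208
delay to age 2: R₀ = 0.47 × (0.85 × 7.4) = 0.47 × 6.2900 = 2.9563
Higher: breed at age 1 (4.4208).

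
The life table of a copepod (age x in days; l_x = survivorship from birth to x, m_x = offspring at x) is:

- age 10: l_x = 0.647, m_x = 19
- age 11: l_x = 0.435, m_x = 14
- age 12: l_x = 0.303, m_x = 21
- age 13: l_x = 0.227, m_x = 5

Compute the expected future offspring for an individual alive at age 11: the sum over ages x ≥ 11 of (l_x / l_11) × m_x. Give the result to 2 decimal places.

31.24

l_11 = 0.435. Conditional survival from age 11 to x is l_x / l_11.
  x=11: (0.435/0.435) × 14 = 14.0000
  x=12: (0.303/0.435) × 21 = 14.6276
  x=13: (0.227/0.435) × 5 = 2.6092
Sum = 14.0000 + 14.6276 + 2.6092 = 31.2368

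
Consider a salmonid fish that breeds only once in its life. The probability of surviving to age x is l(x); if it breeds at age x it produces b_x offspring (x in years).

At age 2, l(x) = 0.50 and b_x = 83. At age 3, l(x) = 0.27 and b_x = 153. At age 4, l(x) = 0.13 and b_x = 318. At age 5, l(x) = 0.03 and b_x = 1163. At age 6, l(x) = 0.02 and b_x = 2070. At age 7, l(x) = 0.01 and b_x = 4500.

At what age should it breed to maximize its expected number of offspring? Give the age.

7

Expected offspring if breeding at age x = l(x) × b_x:
  age 2: 0.50 × 83 = 41.500
  age 3: 0.27 × 153 = 41.310
  age 4: 0.13 × 318 = 41.340
  age 5: 0.03 × 1163 = 34.890
  age 6: 0.02 × 2070 = 41.400
  age 7: 0.01 × 4500 = 45.000
Maximum at age 7 (45.000).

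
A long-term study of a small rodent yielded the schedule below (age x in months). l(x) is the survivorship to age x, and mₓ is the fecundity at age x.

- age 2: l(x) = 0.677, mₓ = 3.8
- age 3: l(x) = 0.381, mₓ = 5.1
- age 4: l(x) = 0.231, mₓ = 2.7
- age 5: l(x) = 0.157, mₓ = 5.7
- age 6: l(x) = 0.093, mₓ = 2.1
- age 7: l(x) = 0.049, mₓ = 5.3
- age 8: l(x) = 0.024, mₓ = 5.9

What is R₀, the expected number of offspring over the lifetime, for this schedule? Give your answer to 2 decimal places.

R₀ = Σ l(x) mₓ:
  age 2: 0.677 × 3.8 = 2.5726
  age 3: 0.381 × 5.1 = 1.9431
  age 4: 0.231 × 2.7 = 0.6237
  age 5: 0.157 × 5.7 = 0.8949
  age 6: 0.093 × 2.1 = 0.1953
  age 7: 0.049 × 5.3 = 0.2597
  age 8: 0.024 × 5.9 = 0.1416
R₀ = 2.5726 + 1.9431 + 0.6237 + 0.8949 + 0.1953 + 0.2597 + 0.1416 = 6.6309

6.63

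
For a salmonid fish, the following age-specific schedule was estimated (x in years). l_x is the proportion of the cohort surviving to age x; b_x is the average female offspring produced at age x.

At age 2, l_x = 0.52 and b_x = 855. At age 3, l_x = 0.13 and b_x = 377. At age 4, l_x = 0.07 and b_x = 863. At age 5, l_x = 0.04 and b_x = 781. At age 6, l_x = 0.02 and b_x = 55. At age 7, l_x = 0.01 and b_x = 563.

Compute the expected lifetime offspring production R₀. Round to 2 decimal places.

R₀ = Σ l_x b_x:
  age 2: 0.52 × 855 = 444.6000
  age 3: 0.13 × 377 = 49.0100
  age 4: 0.07 × 863 = 60.4100
  age 5: 0.04 × 781 = 31.2400
  age 6: 0.02 × 55 = 1.1000
  age 7: 0.01 × 563 = 5.6300
R₀ = 444.6000 + 49.0100 + 60.4100 + 31.2400 + 1.1000 + 5.6300 = 591.9900

591.99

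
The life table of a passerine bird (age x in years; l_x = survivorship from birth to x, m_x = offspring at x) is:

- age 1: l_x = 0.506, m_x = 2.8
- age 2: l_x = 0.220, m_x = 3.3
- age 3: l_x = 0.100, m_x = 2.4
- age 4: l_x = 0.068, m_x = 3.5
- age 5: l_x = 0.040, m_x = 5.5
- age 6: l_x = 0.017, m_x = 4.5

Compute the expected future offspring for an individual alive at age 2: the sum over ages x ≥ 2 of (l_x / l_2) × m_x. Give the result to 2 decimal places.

6.82

l_2 = 0.220. Conditional survival from age 2 to x is l_x / l_2.
  x=2: (0.220/0.220) × 3.3 = 3.3000
  x=3: (0.100/0.220) × 2.4 = 1.0909
  x=4: (0.068/0.220) × 3.5 = 1.0818
  x=5: (0.040/0.220) × 5.5 = 1.0000
  x=6: (0.017/0.220) × 4.5 = 0.3477
Sum = 3.3000 + 1.0909 + 1.0818 + 1.0000 + 0.3477 = 6.8205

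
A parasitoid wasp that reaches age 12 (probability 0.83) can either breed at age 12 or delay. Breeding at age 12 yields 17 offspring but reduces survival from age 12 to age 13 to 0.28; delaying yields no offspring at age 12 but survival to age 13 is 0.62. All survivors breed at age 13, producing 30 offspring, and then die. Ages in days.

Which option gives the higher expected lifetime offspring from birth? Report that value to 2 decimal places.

breed at age 12: R₀ = 0.83 × (17 + 0.28 × 30) = 0.83 × 25.4000 = 21.0820
delay to age 13: R₀ = 0.83 × (0.62 × 30) = 0.83 × 18.6000 = 15.4380
Higher: breed at age 12 (21.0820).

21.08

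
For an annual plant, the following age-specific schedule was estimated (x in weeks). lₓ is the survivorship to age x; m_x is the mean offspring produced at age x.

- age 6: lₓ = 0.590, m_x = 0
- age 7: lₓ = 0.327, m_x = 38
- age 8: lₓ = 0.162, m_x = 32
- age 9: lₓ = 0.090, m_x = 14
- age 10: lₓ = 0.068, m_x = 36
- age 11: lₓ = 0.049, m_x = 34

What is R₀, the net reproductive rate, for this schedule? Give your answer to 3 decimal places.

R₀ = Σ lₓ m_x:
  age 6: 0.590 × 0 = 0.0000
  age 7: 0.327 × 38 = 12.4260
  age 8: 0.162 × 32 = 5.1840
  age 9: 0.090 × 14 = 1.2600
  age 10: 0.068 × 36 = 2.4480
  age 11: 0.049 × 34 = 1.6660
R₀ = 0.0000 + 12.4260 + 5.1840 + 1.2600 + 2.4480 + 1.6660 = 22.9840

22.984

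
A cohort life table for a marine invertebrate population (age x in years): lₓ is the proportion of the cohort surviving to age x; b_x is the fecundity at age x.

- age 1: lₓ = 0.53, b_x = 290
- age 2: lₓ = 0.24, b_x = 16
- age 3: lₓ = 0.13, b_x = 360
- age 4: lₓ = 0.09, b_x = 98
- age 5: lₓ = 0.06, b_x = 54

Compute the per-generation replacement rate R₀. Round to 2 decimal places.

R₀ = Σ lₓ b_x:
  age 1: 0.53 × 290 = 153.7000
  age 2: 0.24 × 16 = 3.8400
  age 3: 0.13 × 360 = 46.8000
  age 4: 0.09 × 98 = 8.8200
  age 5: 0.06 × 54 = 3.2400
R₀ = 153.7000 + 3.8400 + 46.8000 + 8.8200 + 3.2400 = 216.4000

216.40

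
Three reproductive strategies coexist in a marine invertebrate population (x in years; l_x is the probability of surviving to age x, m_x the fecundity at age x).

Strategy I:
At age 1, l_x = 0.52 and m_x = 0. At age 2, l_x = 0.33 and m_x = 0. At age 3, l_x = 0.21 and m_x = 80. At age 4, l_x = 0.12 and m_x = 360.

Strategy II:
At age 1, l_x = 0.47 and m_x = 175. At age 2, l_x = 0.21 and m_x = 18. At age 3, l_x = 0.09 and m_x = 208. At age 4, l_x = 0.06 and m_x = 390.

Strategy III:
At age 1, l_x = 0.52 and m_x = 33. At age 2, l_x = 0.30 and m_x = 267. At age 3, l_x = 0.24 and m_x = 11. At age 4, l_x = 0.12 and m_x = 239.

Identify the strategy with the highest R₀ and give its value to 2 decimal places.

Strategy I: R₀ = 0.52×0 + 0.33×0 + 0.21×80 + 0.12×360 = 60.0000
Strategy II: R₀ = 0.47×175 + 0.21×18 + 0.09×208 + 0.06×390 = 128.1500
Strategy III: R₀ = 0.52×33 + 0.30×267 + 0.24×11 + 0.12×239 = 128.5800
Highest R₀: strategy III with 128.5800.

128.58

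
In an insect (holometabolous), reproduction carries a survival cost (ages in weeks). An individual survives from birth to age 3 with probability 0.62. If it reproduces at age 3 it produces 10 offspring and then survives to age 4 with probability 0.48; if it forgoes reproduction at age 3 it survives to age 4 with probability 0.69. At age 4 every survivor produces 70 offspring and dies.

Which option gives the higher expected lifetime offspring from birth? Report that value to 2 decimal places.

29.95

breed at age 3: R₀ = 0.62 × (10 + 0.48 × 70) = 0.62 × 43.6000 = 27.0320
delay to age 4: R₀ = 0.62 × (0.69 × 70) = 0.62 × 48.3000 = 29.9460
Higher: delay to age 4 (29.9460).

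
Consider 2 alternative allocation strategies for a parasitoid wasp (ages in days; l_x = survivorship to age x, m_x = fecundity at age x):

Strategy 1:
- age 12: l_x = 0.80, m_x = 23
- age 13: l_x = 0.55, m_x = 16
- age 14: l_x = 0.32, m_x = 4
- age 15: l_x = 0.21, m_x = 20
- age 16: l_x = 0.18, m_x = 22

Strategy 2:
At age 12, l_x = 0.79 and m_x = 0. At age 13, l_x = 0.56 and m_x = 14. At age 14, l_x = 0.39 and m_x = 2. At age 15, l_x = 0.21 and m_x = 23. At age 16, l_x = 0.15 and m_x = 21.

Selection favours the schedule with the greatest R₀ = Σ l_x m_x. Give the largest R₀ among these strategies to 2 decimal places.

36.64

Strategy 1: R₀ = 0.80×23 + 0.55×16 + 0.32×4 + 0.21×20 + 0.18×22 = 36.6400
Strategy 2: R₀ = 0.79×0 + 0.56×14 + 0.39×2 + 0.21×23 + 0.15×21 = 16.6000
Highest R₀: strategy 1 with 36.6400.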